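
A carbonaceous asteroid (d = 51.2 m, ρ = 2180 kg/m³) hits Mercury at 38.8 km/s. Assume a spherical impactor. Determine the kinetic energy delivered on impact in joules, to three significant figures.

E ≈ 1.15 × 10^17 J

v = 38800 m/s.
Mass m = (π/6) ρ d³ = (π/6) × 2180 × (51.2)³ = 1.532 × 10^8 kg
E = ½ m v² = 0.5 × 1.532 × 10^8 × (38800)² = 1.153 × 10^17 J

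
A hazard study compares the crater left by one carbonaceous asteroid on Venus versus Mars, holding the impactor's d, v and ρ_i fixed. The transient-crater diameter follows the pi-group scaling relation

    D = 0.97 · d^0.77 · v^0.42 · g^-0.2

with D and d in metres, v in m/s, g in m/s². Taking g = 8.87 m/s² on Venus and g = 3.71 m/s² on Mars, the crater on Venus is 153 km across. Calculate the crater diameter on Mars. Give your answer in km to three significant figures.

D ≈ 182 km

All impactor-dependent factors cancel in the ratio, leaving D_Mars/D_Venus = (g_Mars/g_Venus)^-0.2.
(3.71/8.87)^-0.2 = 0.4183^-0.2 = 1.190
D_Mars = 1.190 × 153 km = 182 km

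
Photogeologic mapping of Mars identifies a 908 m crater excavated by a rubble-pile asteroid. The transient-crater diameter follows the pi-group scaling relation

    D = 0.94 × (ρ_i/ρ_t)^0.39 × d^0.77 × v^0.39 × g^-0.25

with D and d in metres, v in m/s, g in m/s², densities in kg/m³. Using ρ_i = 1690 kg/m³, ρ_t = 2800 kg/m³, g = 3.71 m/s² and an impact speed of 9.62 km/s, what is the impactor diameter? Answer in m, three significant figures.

Rearranging for d: d = [D / (0.94 · (1690/2800)^0.39 · 9620^0.39 · 3.71^-0.25)]^(1/0.77).
(1690/2800)^0.39 = 0.8213
9620^0.39 = 35.76
3.71^-0.25 = 0.7205
Denominator = 0.94 × 0.8213 × 35.76 × 0.7205 = 19.89
D / 19.89 = 908 / 19.89 = 45.65
d = 45.65^(1/0.77) = 45.65^1.2987 = 142.9 m

d ≈ 143 m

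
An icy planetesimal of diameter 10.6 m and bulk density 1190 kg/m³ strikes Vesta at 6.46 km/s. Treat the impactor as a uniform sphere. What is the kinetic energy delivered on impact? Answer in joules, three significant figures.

E ≈ 1.55 × 10^13 J

v = 6460 m/s.
Mass m = (π/6) ρ d³ = (π/6) × 1190 × (10.6)³ = 7.421 × 10^5 kg
E = ½ m v² = 0.5 × 7.421 × 10^5 × (6460)² = 1.548 × 10^13 J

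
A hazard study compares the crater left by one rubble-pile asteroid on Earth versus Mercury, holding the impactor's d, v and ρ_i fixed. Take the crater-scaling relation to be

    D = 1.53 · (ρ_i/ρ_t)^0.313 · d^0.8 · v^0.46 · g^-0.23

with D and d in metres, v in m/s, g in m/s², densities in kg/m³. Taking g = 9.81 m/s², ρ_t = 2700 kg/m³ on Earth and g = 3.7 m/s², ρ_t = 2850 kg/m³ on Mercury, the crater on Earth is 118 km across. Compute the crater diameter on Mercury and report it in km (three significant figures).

The impactor-only factors (d, v, ρ_i) cancel in the ratio, leaving D_Mercury/D_Earth = (g_Mercury/g_Earth)^-0.23 · (ρ_t,Earth/ρ_t,Mercury)^0.313.
(3.7/9.81)^-0.23 = 0.3772^-0.23 = 1.251
(2700/2850)^0.313 = 0.9474^0.313 = 0.9832
Ratio = 1.251 × 0.9832 = 1.230
D_Mercury = 1.230 × 118 km = 145 km

D ≈ 145 km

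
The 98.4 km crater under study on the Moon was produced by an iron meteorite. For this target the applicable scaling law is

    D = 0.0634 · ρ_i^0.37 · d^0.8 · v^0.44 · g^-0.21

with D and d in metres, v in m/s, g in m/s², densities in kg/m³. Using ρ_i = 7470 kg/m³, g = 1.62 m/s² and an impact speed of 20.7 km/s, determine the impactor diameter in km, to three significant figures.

Rearranging for d: d = [D / (0.0634 · 7470^0.37 · 20700^0.44 · 1.62^-0.21)]^(1/0.8).
D = 98400 m.
7470^0.37 = 27.11
20700^0.44 = 79.26
1.62^-0.21 = 0.9037
Denominator = 0.0634 × 27.11 × 79.26 × 0.9037 = 123.1
D / 123.1 = 98400 / 123.1 = 799.4
d = 799.4^(1/0.8) = 799.4^1.25 = 4251 m

d ≈ 4.25 km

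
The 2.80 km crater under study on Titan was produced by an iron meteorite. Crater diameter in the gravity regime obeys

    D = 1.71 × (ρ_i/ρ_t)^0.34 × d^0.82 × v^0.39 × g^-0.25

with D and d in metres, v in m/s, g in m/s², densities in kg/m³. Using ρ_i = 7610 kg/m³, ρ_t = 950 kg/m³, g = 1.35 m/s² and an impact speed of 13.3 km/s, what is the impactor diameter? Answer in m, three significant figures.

d ≈ 42.0 m

Rearranging for d: d = [D / (1.71 · (7610/950)^0.34 · 13300^0.39 · 1.35^-0.25)]^(1/0.82).
D = 2800 m.
(7610/950)^0.34 = 2.029
13300^0.39 = 40.58
1.35^-0.25 = 0.9277
Denominator = 1.71 × 2.029 × 40.58 × 0.9277 = 130.6
D / 130.6 = 2800 / 130.6 = 21.44
d = 21.44^(1/0.82) = 21.44^1.2195 = 42.02 m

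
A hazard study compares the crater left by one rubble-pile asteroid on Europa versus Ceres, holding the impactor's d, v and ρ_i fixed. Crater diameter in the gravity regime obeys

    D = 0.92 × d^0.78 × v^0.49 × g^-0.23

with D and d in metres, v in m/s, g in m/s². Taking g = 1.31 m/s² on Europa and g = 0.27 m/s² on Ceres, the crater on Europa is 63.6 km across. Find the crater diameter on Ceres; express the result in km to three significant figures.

D ≈ 91.5 km

All impactor-dependent factors cancel in the ratio, leaving D_Ceres/D_Europa = (g_Ceres/g_Europa)^-0.23.
(0.27/1.31)^-0.23 = 0.2061^-0.23 = 1.438
D_Ceres = 1.438 × 63.6 km = 91.5 km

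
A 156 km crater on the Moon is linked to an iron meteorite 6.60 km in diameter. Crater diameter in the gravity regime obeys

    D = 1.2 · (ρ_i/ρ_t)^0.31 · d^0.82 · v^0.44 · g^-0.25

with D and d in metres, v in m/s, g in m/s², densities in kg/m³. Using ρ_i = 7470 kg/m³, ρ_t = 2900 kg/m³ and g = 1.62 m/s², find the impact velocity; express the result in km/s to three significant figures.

Rearranging for v: v = [D / (1.2 · (7470/2900)^0.31 · 6600^0.82 · 1.62^-0.25)]^(1/0.44).
D = 156000 m.
(7470/2900)^0.31 = 1.341
6600^0.82 = 1355
1.62^-0.25 = 0.8864
Denominator = 1.2 × 1.341 × 1355 × 0.8864 = 1933
D / 1933 = 156000 / 1933 = 80.70
v = 80.70^(1/0.44) = 80.70^2.2727 = 21565 m/s

v ≈ 21.6 km/s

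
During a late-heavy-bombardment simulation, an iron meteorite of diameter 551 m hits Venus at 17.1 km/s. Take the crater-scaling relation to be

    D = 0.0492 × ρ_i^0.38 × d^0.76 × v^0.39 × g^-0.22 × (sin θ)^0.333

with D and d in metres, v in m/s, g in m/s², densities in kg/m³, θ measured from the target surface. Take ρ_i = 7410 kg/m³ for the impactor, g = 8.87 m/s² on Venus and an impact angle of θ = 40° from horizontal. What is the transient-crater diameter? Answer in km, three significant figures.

D ≈ 4.21 km

In SI units: v = 17100 m/s.
ρ_i^0.38 = 7410^0.38 = 29.55
d^0.76 = 551^0.76 = 121.1
v^0.39 = 17100^0.39 = 44.76
g^-0.22 = 8.87^-0.22 = 0.6187
(sin 40°)^0.333 = 0.6428^0.333 = 0.8632
D = 0.0492 × 29.55 × 121.1 × 44.76 × 0.6187 × 0.8632 = 4209 m
   = 4.209 km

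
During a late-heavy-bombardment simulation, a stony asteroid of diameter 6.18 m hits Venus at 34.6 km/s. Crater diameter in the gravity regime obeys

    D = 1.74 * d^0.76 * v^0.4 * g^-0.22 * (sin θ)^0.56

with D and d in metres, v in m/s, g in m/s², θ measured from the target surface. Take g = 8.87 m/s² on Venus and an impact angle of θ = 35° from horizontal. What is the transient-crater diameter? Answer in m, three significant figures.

D ≈ 206 m

In SI units: v = 34600 m/s.
d^0.76 = 6.18^0.76 = 3.992
v^0.4 = 34600^0.4 = 65.41
g^-0.22 = 8.87^-0.22 = 0.6187
(sin 35°)^0.56 = 0.5736^0.56 = 0.7325
D = 1.74 × 3.992 × 65.41 × 0.6187 × 0.7325 = 205.9 m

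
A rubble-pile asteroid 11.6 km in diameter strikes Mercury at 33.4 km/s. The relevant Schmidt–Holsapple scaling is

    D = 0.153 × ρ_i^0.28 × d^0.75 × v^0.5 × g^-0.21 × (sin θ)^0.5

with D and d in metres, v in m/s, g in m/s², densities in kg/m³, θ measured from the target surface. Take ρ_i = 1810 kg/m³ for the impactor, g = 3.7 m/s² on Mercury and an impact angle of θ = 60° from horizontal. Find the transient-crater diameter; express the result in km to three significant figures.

D ≈ 181 km

In SI units: d = 11600 m, v = 33400 m/s.
ρ_i^0.28 = 1810^0.28 = 8.169
d^0.75 = 11600^0.75 = 1118
v^0.5 = 33400^0.5 = 182.8
g^-0.21 = 3.7^-0.21 = 0.7598
(sin 60°)^0.5 = 0.8660^0.5 = 0.9306
D = 0.153 × 8.169 × 1118 × 182.8 × 0.7598 × 0.9306 = 1.806 × 10^5 m
   = 180.6 km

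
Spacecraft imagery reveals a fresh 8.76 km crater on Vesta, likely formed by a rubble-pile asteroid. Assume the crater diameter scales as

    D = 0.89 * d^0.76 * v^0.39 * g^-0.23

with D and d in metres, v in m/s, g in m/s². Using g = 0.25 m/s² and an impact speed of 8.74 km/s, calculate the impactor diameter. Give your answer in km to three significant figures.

d ≈ 1.12 km

Rearranging for d: d = [D / (0.89 · 8740^0.39 · 0.25^-0.23)]^(1/0.76).
D = 8760 m.
8740^0.39 = 34.45
0.25^-0.23 = 1.376
Denominator = 0.89 × 34.45 × 1.376 = 42.19
D / 42.19 = 8760 / 42.19 = 207.6
d = 207.6^(1/0.76) = 207.6^1.3158 = 1119 m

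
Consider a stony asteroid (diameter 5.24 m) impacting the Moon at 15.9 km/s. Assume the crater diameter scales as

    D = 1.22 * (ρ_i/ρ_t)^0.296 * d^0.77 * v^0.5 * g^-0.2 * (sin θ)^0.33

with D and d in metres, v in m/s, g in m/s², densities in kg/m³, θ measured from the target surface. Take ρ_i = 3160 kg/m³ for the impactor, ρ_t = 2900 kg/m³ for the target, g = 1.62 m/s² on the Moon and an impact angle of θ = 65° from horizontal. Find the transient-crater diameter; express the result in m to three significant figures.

D ≈ 497 m

In SI units: v = 15900 m/s.
(ρ_i/ρ_t)^0.296 = (3160/2900)^0.296 = 1.026
d^0.77 = 5.24^0.77 = 3.580
v^0.5 = 15900^0.5 = 126.1
g^-0.2 = 1.62^-0.2 = 0.9080
(sin 65°)^0.33 = 0.9063^0.33 = 0.9681
D = 1.22 × 1.026 × 3.580 × 126.1 × 0.9080 × 0.9681 = 496.7 m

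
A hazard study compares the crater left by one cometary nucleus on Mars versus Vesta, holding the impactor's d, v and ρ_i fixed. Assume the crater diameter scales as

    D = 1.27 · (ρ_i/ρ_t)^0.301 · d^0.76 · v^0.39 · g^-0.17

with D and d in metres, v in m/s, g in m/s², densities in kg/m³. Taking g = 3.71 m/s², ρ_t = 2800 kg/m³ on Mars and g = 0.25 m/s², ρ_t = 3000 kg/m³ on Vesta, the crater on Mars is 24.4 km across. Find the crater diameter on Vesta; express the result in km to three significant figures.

D ≈ 37.8 km

The impactor-only factors (d, v, ρ_i) cancel in the ratio, leaving D_Vesta/D_Mars = (g_Vesta/g_Mars)^-0.17 · (ρ_t,Mars/ρ_t,Vesta)^0.301.
(0.25/3.71)^-0.17 = 0.06739^-0.17 = 1.582
(2800/3000)^0.301 = 0.9333^0.301 = 0.9794
Ratio = 1.582 × 0.9794 = 1.549
D_Vesta = 1.549 × 24.4 km = 37.8 km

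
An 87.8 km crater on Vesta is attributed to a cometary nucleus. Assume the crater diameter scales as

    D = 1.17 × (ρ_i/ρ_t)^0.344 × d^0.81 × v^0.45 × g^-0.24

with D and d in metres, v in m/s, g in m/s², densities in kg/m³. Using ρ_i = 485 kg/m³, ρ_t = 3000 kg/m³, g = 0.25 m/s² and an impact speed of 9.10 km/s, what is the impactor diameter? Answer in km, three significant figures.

d ≈ 9.49 km

Rearranging for d: d = [D / (1.17 · (485/3000)^0.344 · 9100^0.45 · 0.25^-0.24)]^(1/0.81).
D = 87800 m.
(485/3000)^0.344 = 0.5343
9100^0.45 = 60.47
0.25^-0.24 = 1.395
Denominator = 1.17 × 0.5343 × 60.47 × 1.395 = 52.73
D / 52.73 = 87800 / 52.73 = 1665
d = 1665^(1/0.81) = 1665^1.2346 = 9488 m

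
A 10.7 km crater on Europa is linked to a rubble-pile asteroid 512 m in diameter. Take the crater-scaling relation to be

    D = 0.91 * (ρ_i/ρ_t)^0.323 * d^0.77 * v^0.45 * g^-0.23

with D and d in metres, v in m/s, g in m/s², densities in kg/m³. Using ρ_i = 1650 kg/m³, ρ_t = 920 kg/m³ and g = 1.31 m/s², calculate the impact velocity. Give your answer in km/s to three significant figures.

v ≈ 19.4 km/s

Rearranging for v: v = [D / (0.91 · (1650/920)^0.323 · 512^0.77 · 1.31^-0.23)]^(1/0.45).
D = 10700 m.
(1650/920)^0.323 = 1.208
512^0.77 = 121.9
1.31^-0.23 = 0.9398
Denominator = 0.91 × 1.208 × 121.9 × 0.9398 = 125.9
D / 125.9 = 10700 / 125.9 = 84.99
v = 84.99^(1/0.45) = 84.99^2.2222 = 19384 m/s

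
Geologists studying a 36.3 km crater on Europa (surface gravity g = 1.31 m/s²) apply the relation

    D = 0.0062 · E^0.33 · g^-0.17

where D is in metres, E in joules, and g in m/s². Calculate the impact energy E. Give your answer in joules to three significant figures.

E ≈ 3.70 × 10^20 J

Rearranging: E = [D / (0.0062 · g^-0.17)]^(1/0.33).
D = 36300 m.
g^-0.17 = 1.31^-0.17 = 0.9551
D / (0.0062 × 0.9551) = 36300 / (5.922 × 10^-3) = 6.130 × 10^6
E = (6.130 × 10^6)^3.0303 = 3.699 × 10^20 J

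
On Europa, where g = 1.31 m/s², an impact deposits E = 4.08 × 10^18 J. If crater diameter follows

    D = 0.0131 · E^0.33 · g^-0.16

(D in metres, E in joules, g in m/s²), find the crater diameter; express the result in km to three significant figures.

E^0.33 = (4.08 × 10^18)^0.33 = 1.385 × 10^6
g^-0.16 = 1.31^-0.16 = 0.9577
D = 0.0131 × 1.385 × 10^6 × 0.9577 = 17376 m
   = 17.38 km

D ≈ 17.4 km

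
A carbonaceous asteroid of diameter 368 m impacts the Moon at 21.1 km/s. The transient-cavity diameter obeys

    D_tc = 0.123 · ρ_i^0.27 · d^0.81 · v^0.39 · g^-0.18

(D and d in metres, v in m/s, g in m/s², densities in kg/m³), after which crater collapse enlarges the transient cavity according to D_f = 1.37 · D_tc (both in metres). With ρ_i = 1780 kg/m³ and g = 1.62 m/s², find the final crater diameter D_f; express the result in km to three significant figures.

v = 21100 m/s.
ρ_i^0.27 = 1780^0.27 = 7.544
d^0.81 = 368^0.81 = 119.8
v^0.39 = 21100^0.39 = 48.58
g^-0.18 = 1.62^-0.18 = 0.9168
D_tc = 0.123 × 7.544 × 119.8 × 48.58 × 0.9168 = 4951 m
D_f = 1.37 × 4951 = 6783 m
     = 6.783 km

D_f ≈ 6.78 km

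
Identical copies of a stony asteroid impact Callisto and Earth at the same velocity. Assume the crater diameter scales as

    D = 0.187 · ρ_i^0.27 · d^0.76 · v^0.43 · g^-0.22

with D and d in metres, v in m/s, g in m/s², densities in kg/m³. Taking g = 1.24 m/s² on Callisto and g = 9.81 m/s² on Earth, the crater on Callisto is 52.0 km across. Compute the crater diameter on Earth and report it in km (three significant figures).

All impactor-dependent factors cancel in the ratio, leaving D_Earth/D_Callisto = (g_Earth/g_Callisto)^-0.22.
(9.81/1.24)^-0.22 = 7.911^-0.22 = 0.6344
D_Earth = 0.6344 × 52.0 km = 33.0 km

D ≈ 33.0 km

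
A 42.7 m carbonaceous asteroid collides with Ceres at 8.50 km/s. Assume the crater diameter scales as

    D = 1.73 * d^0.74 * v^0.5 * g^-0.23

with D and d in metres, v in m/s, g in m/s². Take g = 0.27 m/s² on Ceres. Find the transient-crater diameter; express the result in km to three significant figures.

In SI units: v = 8500 m/s.
d^0.74 = 42.7^0.74 = 16.09
v^0.5 = 8500^0.5 = 92.20
g^-0.23 = 0.27^-0.23 = 1.351
D = 1.73 × 16.09 × 92.20 × 1.351 = 3467 m
   = 3.467 km

D ≈ 3.47 km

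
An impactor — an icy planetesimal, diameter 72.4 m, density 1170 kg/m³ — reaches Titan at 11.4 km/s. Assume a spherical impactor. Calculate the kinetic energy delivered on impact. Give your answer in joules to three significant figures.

E ≈ 1.51 × 10^16 J

v = 11400 m/s.
Mass m = (π/6) ρ d³ = (π/6) × 1170 × (72.4)³ = 2.325 × 10^8 kg
E = ½ m v² = 0.5 × 2.325 × 10^8 × (11400)² = 1.511 × 10^16 J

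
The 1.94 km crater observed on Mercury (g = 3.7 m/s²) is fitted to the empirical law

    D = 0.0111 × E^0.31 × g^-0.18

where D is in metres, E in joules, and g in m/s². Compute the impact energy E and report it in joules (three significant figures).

Rearranging: E = [D / (0.0111 · g^-0.18)]^(1/0.31).
D = 1940 m.
g^-0.18 = 3.7^-0.18 = 0.7902
D / (0.0111 × 0.7902) = 1940 / (8.771 × 10^-3) = 2.212 × 10^5
E = (2.212 × 10^5)^3.2258 = 1.743 × 10^17 J

E ≈ 1.74 × 10^17 J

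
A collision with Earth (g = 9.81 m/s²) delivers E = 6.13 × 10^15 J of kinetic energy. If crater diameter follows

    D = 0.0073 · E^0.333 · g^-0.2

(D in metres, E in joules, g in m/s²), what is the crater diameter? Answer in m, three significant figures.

D ≈ 836 m

E^0.333 = (6.13 × 10^15)^0.333 = 1.808 × 10^5
g^-0.2 = 9.81^-0.2 = 0.6334
D = 0.0073 × 1.808 × 10^5 × 0.6334 = 836.0 m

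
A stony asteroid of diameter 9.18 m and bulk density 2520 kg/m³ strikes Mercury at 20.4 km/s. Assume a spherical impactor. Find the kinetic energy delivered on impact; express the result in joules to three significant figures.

v = 20400 m/s.
Mass m = (π/6) ρ d³ = (π/6) × 2520 × (9.18)³ = 1.021 × 10^6 kg
E = ½ m v² = 0.5 × 1.021 × 10^6 × (20400)² = 2.124 × 10^14 J

E ≈ 2.12 × 10^14 J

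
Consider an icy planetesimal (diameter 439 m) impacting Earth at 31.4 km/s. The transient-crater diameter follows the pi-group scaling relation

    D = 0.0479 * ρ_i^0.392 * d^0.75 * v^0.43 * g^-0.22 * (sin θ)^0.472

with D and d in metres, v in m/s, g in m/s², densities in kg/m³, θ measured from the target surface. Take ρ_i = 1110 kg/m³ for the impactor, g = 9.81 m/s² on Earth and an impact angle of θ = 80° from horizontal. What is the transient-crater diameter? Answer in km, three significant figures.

D ≈ 3.70 km

In SI units: v = 31400 m/s.
ρ_i^0.392 = 1110^0.392 = 15.62
d^0.75 = 439^0.75 = 95.91
v^0.43 = 31400^0.43 = 85.84
g^-0.22 = 9.81^-0.22 = 0.6051
(sin 80°)^0.472 = 0.9848^0.472 = 0.9928
D = 0.0479 × 15.62 × 95.91 × 85.84 × 0.6051 × 0.9928 = 3700 m
   = 3.700 km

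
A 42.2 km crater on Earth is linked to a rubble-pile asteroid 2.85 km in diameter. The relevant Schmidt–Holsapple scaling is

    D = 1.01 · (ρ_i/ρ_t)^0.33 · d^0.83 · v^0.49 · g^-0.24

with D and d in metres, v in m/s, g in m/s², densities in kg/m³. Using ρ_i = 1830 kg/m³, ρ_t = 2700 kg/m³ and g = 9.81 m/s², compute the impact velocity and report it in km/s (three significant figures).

Rearranging for v: v = [D / (1.01 · (1830/2700)^0.33 · 2850^0.83 · 9.81^-0.24)]^(1/0.49).
D = 42200 m.
(1830/2700)^0.33 = 0.8795
2850^0.83 = 737.1
9.81^-0.24 = 0.5781
Denominator = 1.01 × 0.8795 × 737.1 × 0.5781 = 378.5
D / 378.5 = 42200 / 378.5 = 111.5
v = 111.5^(1/0.49) = 111.5^2.0408 = 15069 m/s

v ≈ 15.1 km/s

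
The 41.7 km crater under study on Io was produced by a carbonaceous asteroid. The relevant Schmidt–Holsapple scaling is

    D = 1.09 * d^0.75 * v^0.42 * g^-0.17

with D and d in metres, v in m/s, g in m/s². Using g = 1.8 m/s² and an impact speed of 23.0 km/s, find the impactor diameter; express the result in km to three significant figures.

Rearranging for d: d = [D / (1.09 · 23000^0.42 · 1.8^-0.17)]^(1/0.75).
D = 41700 m.
23000^0.42 = 67.91
1.8^-0.17 = 0.9049
Denominator = 1.09 × 67.91 × 0.9049 = 66.98
D / 66.98 = 41700 / 66.98 = 622.6
d = 622.6^(1/0.75) = 622.6^1.3333 = 5315 m

d ≈ 5.32 km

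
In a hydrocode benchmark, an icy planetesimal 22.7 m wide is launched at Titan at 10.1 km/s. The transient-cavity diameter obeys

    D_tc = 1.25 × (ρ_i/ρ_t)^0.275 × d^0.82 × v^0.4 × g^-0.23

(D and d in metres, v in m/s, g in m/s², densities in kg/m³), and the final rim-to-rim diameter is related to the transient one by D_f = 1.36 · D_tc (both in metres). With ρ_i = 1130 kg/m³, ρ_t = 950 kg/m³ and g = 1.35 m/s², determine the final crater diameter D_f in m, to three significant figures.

v = 10100 m/s.
(ρ_i/ρ_t)^0.275 = (1130/950)^0.275 = 1.049
d^0.82 = 22.7^0.82 = 12.94
v^0.4 = 10100^0.4 = 39.97
g^-0.23 = 1.35^-0.23 = 0.9333
D_tc = 1.25 × 1.049 × 12.94 × 39.97 × 0.9333 = 633.0 m
D_f = 1.36 × 633.0 = 860.9 m

D_f ≈ 861 m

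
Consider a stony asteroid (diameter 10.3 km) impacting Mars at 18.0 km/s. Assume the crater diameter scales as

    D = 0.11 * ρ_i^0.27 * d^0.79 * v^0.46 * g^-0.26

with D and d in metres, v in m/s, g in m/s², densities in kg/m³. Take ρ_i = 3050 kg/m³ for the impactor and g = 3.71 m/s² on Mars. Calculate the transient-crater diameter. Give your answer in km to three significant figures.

D ≈ 91.6 km

In SI units: d = 10300 m, v = 18000 m/s.
ρ_i^0.27 = 3050^0.27 = 8.725
d^0.79 = 10300^0.79 = 1480
v^0.46 = 18000^0.46 = 90.66
g^-0.26 = 3.71^-0.26 = 0.7112
D = 0.11 × 8.725 × 1480 × 90.66 × 0.7112 = 91586 m
   = 91.59 km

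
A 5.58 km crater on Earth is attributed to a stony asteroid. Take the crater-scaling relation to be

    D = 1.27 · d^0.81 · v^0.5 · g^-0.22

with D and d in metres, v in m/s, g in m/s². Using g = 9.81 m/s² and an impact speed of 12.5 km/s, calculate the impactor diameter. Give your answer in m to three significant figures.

Rearranging for d: d = [D / (1.27 · 12500^0.5 · 9.81^-0.22)]^(1/0.81).
D = 5580 m.
12500^0.5 = 111.8
9.81^-0.22 = 0.6051
Denominator = 1.27 × 111.8 × 0.6051 = 85.92
D / 85.92 = 5580 / 85.92 = 64.94
d = 64.94^(1/0.81) = 64.94^1.2346 = 172.9 m

d ≈ 173 m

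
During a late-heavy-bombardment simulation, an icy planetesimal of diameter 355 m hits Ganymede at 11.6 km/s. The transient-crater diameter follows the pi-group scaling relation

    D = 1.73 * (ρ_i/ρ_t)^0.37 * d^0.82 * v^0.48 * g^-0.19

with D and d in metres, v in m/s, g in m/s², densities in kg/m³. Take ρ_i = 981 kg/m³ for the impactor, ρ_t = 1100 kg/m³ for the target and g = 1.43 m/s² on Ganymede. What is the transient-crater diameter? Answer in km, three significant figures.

In SI units: v = 11600 m/s.
(ρ_i/ρ_t)^0.37 = (981/1100)^0.37 = 0.9585
d^0.82 = 355^0.82 = 123.4
v^0.48 = 11600^0.48 = 89.32
g^-0.19 = 1.43^-0.19 = 0.9343
D = 1.73 × 0.9585 × 123.4 × 89.32 × 0.9343 = 17076 m
   = 17.08 km

D ≈ 17.1 km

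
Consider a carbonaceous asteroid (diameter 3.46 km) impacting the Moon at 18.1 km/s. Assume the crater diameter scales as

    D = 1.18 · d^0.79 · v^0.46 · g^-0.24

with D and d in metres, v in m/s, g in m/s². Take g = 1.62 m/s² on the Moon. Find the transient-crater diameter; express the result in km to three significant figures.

In SI units: d = 3460 m, v = 18100 m/s.
d^0.79 = 3460^0.79 = 625.0
v^0.46 = 18100^0.46 = 90.89
g^-0.24 = 1.62^-0.24 = 0.8907
D = 1.18 × 625.0 × 90.89 × 0.8907 = 59705 m
   = 59.70 km

D ≈ 59.7 km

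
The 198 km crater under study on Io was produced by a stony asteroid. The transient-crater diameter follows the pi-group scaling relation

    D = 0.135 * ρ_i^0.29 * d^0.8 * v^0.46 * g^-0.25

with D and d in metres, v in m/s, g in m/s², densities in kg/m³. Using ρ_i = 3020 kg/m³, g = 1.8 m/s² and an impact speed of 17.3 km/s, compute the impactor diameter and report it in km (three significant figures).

Rearranging for d: d = [D / (0.135 · 3020^0.29 · 17300^0.46 · 1.8^-0.25)]^(1/0.8).
D = 198000 m.
3020^0.29 = 10.21
17300^0.46 = 89.02
1.8^-0.25 = 0.8633
Denominator = 0.135 × 10.21 × 89.02 × 0.8633 = 105.9
D / 105.9 = 198000 / 105.9 = 1870
d = 1870^(1/0.8) = 1870^1.25 = 12297 m

d ≈ 12.3 km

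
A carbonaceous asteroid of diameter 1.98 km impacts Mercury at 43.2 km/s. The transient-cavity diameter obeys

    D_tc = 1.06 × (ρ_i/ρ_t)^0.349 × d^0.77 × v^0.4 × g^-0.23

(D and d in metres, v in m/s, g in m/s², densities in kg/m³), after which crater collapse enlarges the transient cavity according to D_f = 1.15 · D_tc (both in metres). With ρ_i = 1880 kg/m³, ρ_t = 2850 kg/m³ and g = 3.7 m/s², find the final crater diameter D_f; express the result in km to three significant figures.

D_f ≈ 19.3 km

In SI: d = 1980 m, v = 43200 m/s.
(ρ_i/ρ_t)^0.349 = (1880/2850)^0.349 = 0.8648
d^0.77 = 1980^0.77 = 345.5
v^0.4 = 43200^0.4 = 71.48
g^-0.23 = 3.7^-0.23 = 0.7401
D_tc = 1.06 × 0.8648 × 345.5 × 71.48 × 0.7401 = 16760 m
D_f = 1.15 × 16760 = 19274 m
     = 19.27 km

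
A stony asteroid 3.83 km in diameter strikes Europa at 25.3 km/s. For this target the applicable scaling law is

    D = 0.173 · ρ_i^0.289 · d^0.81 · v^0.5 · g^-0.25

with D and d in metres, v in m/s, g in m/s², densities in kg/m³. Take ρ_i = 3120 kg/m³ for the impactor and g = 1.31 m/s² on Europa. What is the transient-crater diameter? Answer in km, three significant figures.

In SI units: d = 3830 m, v = 25300 m/s.
ρ_i^0.289 = 3120^0.289 = 10.23
d^0.81 = 3830^0.81 = 798.7
v^0.5 = 25300^0.5 = 159.1
g^-0.25 = 1.31^-0.25 = 0.9347
D = 0.173 × 10.23 × 798.7 × 159.1 × 0.9347 = 2.102 × 10^5 m
   = 210.2 km

D ≈ 210 km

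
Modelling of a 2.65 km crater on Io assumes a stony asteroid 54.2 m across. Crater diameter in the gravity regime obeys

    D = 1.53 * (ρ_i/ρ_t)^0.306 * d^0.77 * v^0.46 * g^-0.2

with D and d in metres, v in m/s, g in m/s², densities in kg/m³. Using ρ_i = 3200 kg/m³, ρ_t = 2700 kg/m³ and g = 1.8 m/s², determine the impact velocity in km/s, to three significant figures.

v ≈ 15.8 km/s

Rearranging for v: v = [D / (1.53 · (3200/2700)^0.306 · 54.2^0.77 · 1.8^-0.2)]^(1/0.46).
D = 2650 m.
(3200/2700)^0.306 = 1.053
54.2^0.77 = 21.64
1.8^-0.2 = 0.8891
Denominator = 1.53 × 1.053 × 21.64 × 0.8891 = 31.00
D / 31.00 = 2650 / 31.00 = 85.48
v = 85.48^(1/0.46) = 85.48^2.1739 = 15837 m/s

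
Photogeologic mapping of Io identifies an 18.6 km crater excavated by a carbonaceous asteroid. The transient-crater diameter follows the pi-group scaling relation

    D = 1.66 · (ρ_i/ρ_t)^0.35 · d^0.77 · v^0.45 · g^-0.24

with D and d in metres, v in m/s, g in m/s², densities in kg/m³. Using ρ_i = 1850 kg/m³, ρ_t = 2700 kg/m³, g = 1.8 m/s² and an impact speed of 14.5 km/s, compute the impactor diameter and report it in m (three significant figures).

Rearranging for d: d = [D / (1.66 · (1850/2700)^0.35 · 14500^0.45 · 1.8^-0.24)]^(1/0.77).
D = 18600 m.
(1850/2700)^0.35 = 0.8761
14500^0.45 = 74.58
1.8^-0.24 = 0.8684
Denominator = 1.66 × 0.8761 × 74.58 × 0.8684 = 94.19
D / 94.19 = 18600 / 94.19 = 197.5
d = 197.5^(1/0.77) = 197.5^1.2987 = 957.8 m

d ≈ 958 m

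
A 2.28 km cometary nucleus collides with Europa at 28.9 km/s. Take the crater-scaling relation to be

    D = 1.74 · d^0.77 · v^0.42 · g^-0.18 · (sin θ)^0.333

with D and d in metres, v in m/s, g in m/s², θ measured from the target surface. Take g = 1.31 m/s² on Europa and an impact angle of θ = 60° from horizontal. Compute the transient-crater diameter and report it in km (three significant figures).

In SI units: d = 2280 m, v = 28900 m/s.
d^0.77 = 2280^0.77 = 385.1
v^0.42 = 28900^0.42 = 74.74
g^-0.18 = 1.31^-0.18 = 0.9526
(sin 60°)^0.333 = 0.8660^0.333 = 0.9532
D = 1.74 × 385.1 × 74.74 × 0.9526 × 0.9532 = 45475 m
   = 45.47 km

D ≈ 45.5 km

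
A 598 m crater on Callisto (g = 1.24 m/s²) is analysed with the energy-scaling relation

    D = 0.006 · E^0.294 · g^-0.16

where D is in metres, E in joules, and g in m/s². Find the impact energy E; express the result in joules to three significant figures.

Rearranging: E = [D / (0.006 · g^-0.16)]^(1/0.294).
g^-0.16 = 1.24^-0.16 = 0.9662
D / (0.006 × 0.9662) = 598 / (5.797 × 10^-3) = 1.032 × 10^5
E = (1.032 × 10^5)^3.4014 = 1.131 × 10^17 J

E ≈ 1.13 × 10^17 J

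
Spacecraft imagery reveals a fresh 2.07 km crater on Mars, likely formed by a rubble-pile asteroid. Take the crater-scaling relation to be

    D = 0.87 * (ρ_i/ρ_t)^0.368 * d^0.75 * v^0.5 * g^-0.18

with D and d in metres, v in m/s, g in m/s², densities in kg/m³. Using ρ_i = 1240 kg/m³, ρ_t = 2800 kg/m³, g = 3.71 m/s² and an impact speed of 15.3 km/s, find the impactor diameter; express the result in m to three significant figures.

d ≈ 105 m

Rearranging for d: d = [D / (0.87 · (1240/2800)^0.368 · 15300^0.5 · 3.71^-0.18)]^(1/0.75).
D = 2070 m.
(1240/2800)^0.368 = 0.7410
15300^0.5 = 123.7
3.71^-0.18 = 0.7898
Denominator = 0.87 × 0.7410 × 123.7 × 0.7898 = 62.98
D / 62.98 = 2070 / 62.98 = 32.87
d = 32.87^(1/0.75) = 32.87^1.3333 = 105.3 m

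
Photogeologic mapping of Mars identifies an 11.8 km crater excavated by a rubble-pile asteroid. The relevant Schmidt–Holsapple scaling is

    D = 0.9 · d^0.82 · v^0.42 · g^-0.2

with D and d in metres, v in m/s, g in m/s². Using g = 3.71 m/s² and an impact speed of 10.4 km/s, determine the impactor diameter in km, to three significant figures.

Rearranging for d: d = [D / (0.9 · 10400^0.42 · 3.71^-0.2)]^(1/0.82).
D = 11800 m.
10400^0.42 = 48.66
3.71^-0.2 = 0.7694
Denominator = 0.9 × 48.66 × 0.7694 = 33.70
D / 33.70 = 11800 / 33.70 = 350.1
d = 350.1^(1/0.82) = 350.1^1.2195 = 1267 m

d ≈ 1.27 km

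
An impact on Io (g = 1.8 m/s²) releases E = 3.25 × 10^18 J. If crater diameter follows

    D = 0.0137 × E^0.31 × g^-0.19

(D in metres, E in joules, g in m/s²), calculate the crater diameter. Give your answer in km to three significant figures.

E^0.31 = (3.25 × 10^18)^0.31 = 5.479 × 10^5
g^-0.19 = 1.8^-0.19 = 0.8943
D = 0.0137 × 5.479 × 10^5 × 0.8943 = 6713 m
   = 6.713 km

D ≈ 6.71 km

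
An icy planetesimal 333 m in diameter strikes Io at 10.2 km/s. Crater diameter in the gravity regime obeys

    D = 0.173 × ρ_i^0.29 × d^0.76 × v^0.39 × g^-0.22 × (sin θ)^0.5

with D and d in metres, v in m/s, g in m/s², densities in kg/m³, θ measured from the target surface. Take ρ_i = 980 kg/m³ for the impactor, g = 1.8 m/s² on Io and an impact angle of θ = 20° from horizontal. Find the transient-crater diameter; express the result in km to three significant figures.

D ≈ 1.98 km

In SI units: v = 10200 m/s.
ρ_i^0.29 = 980^0.29 = 7.370
d^0.76 = 333^0.76 = 82.61
v^0.39 = 10200^0.39 = 36.59
g^-0.22 = 1.8^-0.22 = 0.8787
(sin 20°)^0.5 = 0.3420^0.5 = 0.5848
D = 0.173 × 7.370 × 82.61 × 36.59 × 0.8787 × 0.5848 = 1980 m
   = 1.980 km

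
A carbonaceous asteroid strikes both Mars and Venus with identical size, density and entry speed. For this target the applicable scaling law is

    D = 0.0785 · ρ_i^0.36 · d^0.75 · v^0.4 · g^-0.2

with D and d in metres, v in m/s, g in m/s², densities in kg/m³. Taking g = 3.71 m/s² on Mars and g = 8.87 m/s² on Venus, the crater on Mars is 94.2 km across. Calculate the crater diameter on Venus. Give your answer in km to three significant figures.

D ≈ 79.1 km

All impactor-dependent factors cancel in the ratio, leaving D_Venus/D_Mars = (g_Venus/g_Mars)^-0.2.
(8.87/3.71)^-0.2 = 2.391^-0.2 = 0.8400
D_Venus = 0.8400 × 94.2 km = 79.1 km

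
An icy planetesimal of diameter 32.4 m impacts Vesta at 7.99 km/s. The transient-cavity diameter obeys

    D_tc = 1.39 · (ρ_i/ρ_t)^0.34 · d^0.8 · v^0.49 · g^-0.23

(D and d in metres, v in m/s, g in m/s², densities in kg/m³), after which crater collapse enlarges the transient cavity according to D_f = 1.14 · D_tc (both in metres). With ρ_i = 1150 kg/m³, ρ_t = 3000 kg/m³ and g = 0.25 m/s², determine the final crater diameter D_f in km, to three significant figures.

v = 7990 m/s.
(ρ_i/ρ_t)^0.34 = (1150/3000)^0.34 = 0.7218
d^0.8 = 32.4^0.8 = 16.16
v^0.49 = 7990^0.49 = 81.70
g^-0.23 = 0.25^-0.23 = 1.376
D_tc = 1.39 × 0.7218 × 16.16 × 81.70 × 1.376 = 1823 m
D_f = 1.14 × 1823 = 2078 m
     = 2.078 km

D_f ≈ 2.08 km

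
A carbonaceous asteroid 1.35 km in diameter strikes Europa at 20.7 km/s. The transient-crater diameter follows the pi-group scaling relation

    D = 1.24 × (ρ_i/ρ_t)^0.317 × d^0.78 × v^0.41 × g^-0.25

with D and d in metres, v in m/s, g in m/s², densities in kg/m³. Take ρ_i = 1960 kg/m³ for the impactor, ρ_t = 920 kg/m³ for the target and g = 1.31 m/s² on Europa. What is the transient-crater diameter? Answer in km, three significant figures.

In SI units: d = 1350 m, v = 20700 m/s.
(ρ_i/ρ_t)^0.317 = (1960/920)^0.317 = 1.271
d^0.78 = 1350^0.78 = 276.5
v^0.41 = 20700^0.41 = 58.82
g^-0.25 = 1.31^-0.25 = 0.9347
D = 1.24 × 1.271 × 276.5 × 58.82 × 0.9347 = 23959 m
   = 23.96 km

D ≈ 24.0 km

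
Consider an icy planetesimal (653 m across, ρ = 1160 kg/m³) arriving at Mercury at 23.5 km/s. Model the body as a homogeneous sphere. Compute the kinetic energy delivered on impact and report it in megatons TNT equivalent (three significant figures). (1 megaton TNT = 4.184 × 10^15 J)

v = 23500 m/s.
Mass m = (π/6) ρ d³ = (π/6) × 1160 × (653)³ = 1.691 × 10^11 kg
E = ½ m v² = 0.5 × 1.691 × 10^11 × (23500)² = 4.669 × 10^19 J
   = 4.669 × 10^19 / 4.184×10^15 = 11159 Mt

E ≈ 11200 Mt TNT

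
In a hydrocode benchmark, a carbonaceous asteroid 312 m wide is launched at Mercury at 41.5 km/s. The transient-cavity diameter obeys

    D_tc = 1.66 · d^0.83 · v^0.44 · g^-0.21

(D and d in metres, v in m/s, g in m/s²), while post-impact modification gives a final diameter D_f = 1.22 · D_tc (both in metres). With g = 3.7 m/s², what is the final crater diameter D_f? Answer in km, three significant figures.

v = 41500 m/s.
d^0.83 = 312^0.83 = 117.5
v^0.44 = 41500^0.44 = 107.6
g^-0.21 = 3.7^-0.21 = 0.7598
D_tc = 1.66 × 117.5 × 107.6 × 0.7598 = 15950 m
D_f = 1.22 × 15950 = 19459 m
     = 19.46 km

D_f ≈ 19.5 km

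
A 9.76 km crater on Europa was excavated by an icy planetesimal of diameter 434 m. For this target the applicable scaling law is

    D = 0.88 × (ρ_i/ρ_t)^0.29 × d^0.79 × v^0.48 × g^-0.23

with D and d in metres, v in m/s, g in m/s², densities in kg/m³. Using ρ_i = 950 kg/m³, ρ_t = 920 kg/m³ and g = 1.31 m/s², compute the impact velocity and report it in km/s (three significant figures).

v ≈ 13.6 km/s

Rearranging for v: v = [D / (0.88 · (950/920)^0.29 · 434^0.79 · 1.31^-0.23)]^(1/0.48).
D = 9760 m.
(950/920)^0.29 = 1.009
434^0.79 = 121.2
1.31^-0.23 = 0.9398
Denominator = 0.88 × 1.009 × 121.2 × 0.9398 = 101.1
D / 101.1 = 9760 / 101.1 = 96.54
v = 96.54^(1/0.48) = 96.54^2.0833 = 13638 m/s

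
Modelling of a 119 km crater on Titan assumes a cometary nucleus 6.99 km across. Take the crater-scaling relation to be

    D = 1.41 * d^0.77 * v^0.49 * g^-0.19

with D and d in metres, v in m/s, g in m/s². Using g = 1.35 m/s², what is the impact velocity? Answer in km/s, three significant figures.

Rearranging for v: v = [D / (1.41 · 6990^0.77 · 1.35^-0.19)]^(1/0.49).
D = 119000 m.
6990^0.77 = 912.5
1.35^-0.19 = 0.9446
Denominator = 1.41 × 912.5 × 0.9446 = 1215
D / 1215 = 119000 / 1215 = 97.94
v = 97.94^(1/0.49) = 97.94^2.0408 = 11565 m/s

v ≈ 11.6 km/s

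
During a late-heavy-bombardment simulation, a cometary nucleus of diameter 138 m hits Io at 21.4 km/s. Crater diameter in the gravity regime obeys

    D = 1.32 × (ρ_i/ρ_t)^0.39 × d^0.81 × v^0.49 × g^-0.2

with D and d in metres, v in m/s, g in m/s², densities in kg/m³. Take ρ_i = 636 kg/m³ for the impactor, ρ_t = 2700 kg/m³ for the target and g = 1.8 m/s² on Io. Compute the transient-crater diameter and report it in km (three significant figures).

In SI units: v = 21400 m/s.
(ρ_i/ρ_t)^0.39 = (636/2700)^0.39 = 0.5690
d^0.81 = 138^0.81 = 54.11
v^0.49 = 21400^0.49 = 132.4
g^-0.2 = 1.8^-0.2 = 0.8891
D = 1.32 × 0.5690 × 54.11 × 132.4 × 0.8891 = 4784 m
   = 4.784 km

D ≈ 4.78 km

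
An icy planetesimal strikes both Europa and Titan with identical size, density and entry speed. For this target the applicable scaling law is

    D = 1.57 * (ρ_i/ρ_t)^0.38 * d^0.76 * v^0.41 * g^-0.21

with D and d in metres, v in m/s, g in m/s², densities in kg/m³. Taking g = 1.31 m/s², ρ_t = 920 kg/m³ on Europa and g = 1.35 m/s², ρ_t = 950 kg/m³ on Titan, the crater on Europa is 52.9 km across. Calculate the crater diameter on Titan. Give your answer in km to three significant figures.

D ≈ 51.9 km

The impactor-only factors (d, v, ρ_i) cancel in the ratio, leaving D_Titan/D_Europa = (g_Titan/g_Europa)^-0.21 · (ρ_t,Europa/ρ_t,Titan)^0.38.
(1.35/1.31)^-0.21 = 1.031^-0.21 = 0.9936
(920/950)^0.38 = 0.9684^0.38 = 0.9879
Ratio = 0.9936 × 0.9879 = 0.9816
D_Titan = 0.9816 × 52.9 km = 51.9 km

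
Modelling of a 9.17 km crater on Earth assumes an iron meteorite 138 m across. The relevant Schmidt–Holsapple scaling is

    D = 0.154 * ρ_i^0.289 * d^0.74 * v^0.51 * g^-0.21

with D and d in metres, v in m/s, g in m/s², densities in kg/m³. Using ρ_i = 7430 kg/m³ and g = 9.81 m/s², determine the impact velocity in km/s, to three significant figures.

Rearranging for v: v = [D / (0.154 · 7430^0.289 · 138^0.74 · 9.81^-0.21)]^(1/0.51).
D = 9170 m.
7430^0.289 = 13.14
138^0.74 = 38.33
9.81^-0.21 = 0.6191
Denominator = 0.154 × 13.14 × 38.33 × 0.6191 = 48.02
D / 48.02 = 9170 / 48.02 = 191.0
v = 191.0^(1/0.51) = 191.0^1.9608 = 29693 m/s

v ≈ 29.7 km/s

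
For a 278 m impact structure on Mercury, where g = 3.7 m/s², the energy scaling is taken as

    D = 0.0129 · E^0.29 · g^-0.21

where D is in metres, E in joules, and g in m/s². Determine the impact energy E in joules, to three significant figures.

Rearranging: E = [D / (0.0129 · g^-0.21)]^(1/0.29).
g^-0.21 = 3.7^-0.21 = 0.7598
D / (0.0129 × 0.7598) = 278 / (9.801 × 10^-3) = 2.836 × 10^4
E = (2.836 × 10^4)^3.4483 = 2.261 × 10^15 J

E ≈ 2.26 × 10^15 J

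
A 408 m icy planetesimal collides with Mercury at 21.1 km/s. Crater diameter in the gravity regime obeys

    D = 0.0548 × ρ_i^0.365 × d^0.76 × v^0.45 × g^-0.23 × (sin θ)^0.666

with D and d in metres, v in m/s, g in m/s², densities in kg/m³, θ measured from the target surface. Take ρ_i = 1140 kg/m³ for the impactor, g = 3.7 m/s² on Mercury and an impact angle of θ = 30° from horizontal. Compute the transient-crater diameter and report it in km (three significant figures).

In SI units: v = 21100 m/s.
ρ_i^0.365 = 1140^0.365 = 13.05
d^0.76 = 408^0.76 = 96.41
v^0.45 = 21100^0.45 = 88.29
g^-0.23 = 3.7^-0.23 = 0.7401
(sin 30°)^0.666 = 0.5000^0.666 = 0.6303
D = 0.0548 × 13.05 × 96.41 × 88.29 × 0.7401 × 0.6303 = 2840 m
   = 2.840 km

D ≈ 2.84 km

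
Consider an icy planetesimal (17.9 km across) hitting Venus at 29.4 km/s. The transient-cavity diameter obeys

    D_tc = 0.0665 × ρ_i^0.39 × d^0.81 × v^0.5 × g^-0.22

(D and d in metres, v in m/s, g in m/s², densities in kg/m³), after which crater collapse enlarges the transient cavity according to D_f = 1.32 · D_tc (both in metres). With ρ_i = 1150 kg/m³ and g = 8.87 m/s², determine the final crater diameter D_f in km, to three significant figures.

D_f ≈ 405 km

In SI: d = 17900 m, v = 29400 m/s.
ρ_i^0.39 = 1150^0.39 = 15.62
d^0.81 = 17900^0.81 = 2785
v^0.5 = 29400^0.5 = 171.5
g^-0.22 = 8.87^-0.22 = 0.6187
D_tc = 0.0665 × 15.62 × 2785 × 171.5 × 0.6187 = 3.070 × 10^5 m
D_f = 1.32 × 3.070 × 10^5 = 4.052 × 10^5 m
     = 405.2 km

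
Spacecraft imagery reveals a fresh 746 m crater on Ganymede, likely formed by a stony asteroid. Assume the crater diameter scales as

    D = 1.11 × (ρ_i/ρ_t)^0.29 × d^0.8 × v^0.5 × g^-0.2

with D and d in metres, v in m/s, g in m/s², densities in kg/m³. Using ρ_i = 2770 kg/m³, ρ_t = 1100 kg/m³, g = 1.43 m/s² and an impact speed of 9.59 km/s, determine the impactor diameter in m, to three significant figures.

d ≈ 8.69 m

Rearranging for d: d = [D / (1.11 · (2770/1100)^0.29 · 9590^0.5 · 1.43^-0.2)]^(1/0.8).
(2770/1100)^0.29 = 1.307
9590^0.5 = 97.93
1.43^-0.2 = 0.9310
Denominator = 1.11 × 1.307 × 97.93 × 0.9310 = 132.3
D / 132.3 = 746 / 132.3 = 5.639
d = 5.639^(1/0.8) = 5.639^1.25 = 8.690 m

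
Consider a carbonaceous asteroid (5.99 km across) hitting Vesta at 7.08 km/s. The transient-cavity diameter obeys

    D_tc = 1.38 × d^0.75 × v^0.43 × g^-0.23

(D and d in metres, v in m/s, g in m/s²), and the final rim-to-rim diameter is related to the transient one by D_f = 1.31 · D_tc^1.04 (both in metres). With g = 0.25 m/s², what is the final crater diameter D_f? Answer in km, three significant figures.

In SI: d = 5990 m, v = 7080 m/s.
d^0.75 = 5990^0.75 = 680.9
v^0.43 = 7080^0.43 = 45.24
g^-0.23 = 0.25^-0.23 = 1.376
D_tc = 1.38 × 680.9 × 45.24 × 1.376 = 58490 m
D_f = 1.31 × (58490)^1.04 = 1.189 × 10^5 m
     = 118.9 km

D_f ≈ 119 km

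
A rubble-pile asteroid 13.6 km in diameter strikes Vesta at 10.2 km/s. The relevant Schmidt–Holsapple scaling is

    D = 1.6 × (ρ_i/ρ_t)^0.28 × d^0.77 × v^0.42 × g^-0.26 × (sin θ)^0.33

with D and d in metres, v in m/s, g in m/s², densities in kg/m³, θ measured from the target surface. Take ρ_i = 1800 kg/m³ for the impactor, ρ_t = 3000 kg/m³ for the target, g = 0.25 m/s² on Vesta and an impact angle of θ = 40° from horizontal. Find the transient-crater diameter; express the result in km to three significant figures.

D ≈ 126 km

In SI units: d = 13600 m, v = 10200 m/s.
(ρ_i/ρ_t)^0.28 = (1800/3000)^0.28 = 0.8667
d^0.77 = 13600^0.77 = 1523
v^0.42 = 10200^0.42 = 48.26
g^-0.26 = 0.25^-0.26 = 1.434
(sin 40°)^0.33 = 0.6428^0.33 = 0.8643
D = 1.6 × 0.8667 × 1523 × 48.26 × 1.434 × 0.8643 = 1.263 × 10^5 m
   = 126.3 km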